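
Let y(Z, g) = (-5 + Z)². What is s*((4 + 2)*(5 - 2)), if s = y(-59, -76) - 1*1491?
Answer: 46890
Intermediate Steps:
s = 2605 (s = (-5 - 59)² - 1*1491 = (-64)² - 1491 = 4096 - 1491 = 2605)
s*((4 + 2)*(5 - 2)) = 2605*((4 + 2)*(5 - 2)) = 2605*(6*3) = 2605*18 = 46890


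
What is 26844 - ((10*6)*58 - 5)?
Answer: 23369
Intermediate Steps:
26844 - ((10*6)*58 - 5) = 26844 - (60*58 - 5) = 26844 - (3480 - 5) = 26844 - 1*3475 = 26844 - 3475 = 23369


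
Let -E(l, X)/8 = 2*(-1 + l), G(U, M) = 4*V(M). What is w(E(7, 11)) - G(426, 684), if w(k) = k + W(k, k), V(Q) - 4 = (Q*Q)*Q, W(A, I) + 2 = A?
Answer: -1280054226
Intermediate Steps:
W(A, I) = -2 + A
V(Q) = 4 + Q**3 (V(Q) = 4 + (Q*Q)*Q = 4 + Q**2*Q = 4 + Q**3)
G(U, M) = 16 + 4*M**3 (G(U, M) = 4*(4 + M**3) = 16 + 4*M**3)
E(l, X) = 16 - 16*l (E(l, X) = -16*(-1 + l) = -8*(-2 + 2*l) = 16 - 16*l)
w(k) = -2 + 2*k (w(k) = k + (-2 + k) = -2 + 2*k)
w(E(7, 11)) - G(426, 684) = (-2 + 2*(16 - 16*7)) - (16 + 4*684**3) = (-2 + 2*(16 - 112)) - (16 + 4*320013504) = (-2 + 2*(-96)) - (16 + 1280054016) = (-2 - 192) - 1*1280054032 = -194 - 1280054032 = -1280054226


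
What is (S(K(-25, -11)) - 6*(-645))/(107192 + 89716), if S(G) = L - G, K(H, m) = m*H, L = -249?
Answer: 1673/98454 ≈ 0.016993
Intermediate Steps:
K(H, m) = H*m
S(G) = -249 - G
(S(K(-25, -11)) - 6*(-645))/(107192 + 89716) = ((-249 - (-25)*(-11)) - 6*(-645))/(107192 + 89716) = ((-249 - 1*275) + 3870)/196908 = ((-249 - 275) + 3870)*(1/196908) = (-524 + 3870)*(1/196908) = 3346*(1/196908) = 1673/98454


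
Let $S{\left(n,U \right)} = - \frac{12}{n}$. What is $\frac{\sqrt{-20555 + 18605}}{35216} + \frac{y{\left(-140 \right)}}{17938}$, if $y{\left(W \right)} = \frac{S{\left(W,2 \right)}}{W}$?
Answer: $- \frac{3}{87896200} + \frac{5 i \sqrt{78}}{35216} \approx -3.4131 \cdot 10^{-8} + 0.0012539 i$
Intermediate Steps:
$y{\left(W \right)} = - \frac{12}{W^{2}}$ ($y{\left(W \right)} = \frac{\left(-12\right) \frac{1}{W}}{W} = - \frac{12}{W^{2}}$)
$\frac{\sqrt{-20555 + 18605}}{35216} + \frac{y{\left(-140 \right)}}{17938} = \frac{\sqrt{-20555 + 18605}}{35216} + \frac{\left(-12\right) \frac{1}{19600}}{17938} = \sqrt{-1950} \cdot \frac{1}{35216} + \left(-12\right) \frac{1}{19600} \cdot \frac{1}{17938} = 5 i \sqrt{78} \cdot \frac{1}{35216} - \frac{3}{87896200} = \frac{5 i \sqrt{78}}{35216} - \frac{3}{87896200} = - \frac{3}{87896200} + \frac{5 i \sqrt{78}}{35216}$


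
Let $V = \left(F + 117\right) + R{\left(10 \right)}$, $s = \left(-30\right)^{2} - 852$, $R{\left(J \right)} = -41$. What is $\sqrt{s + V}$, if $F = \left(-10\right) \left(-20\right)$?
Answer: $18$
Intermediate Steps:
$F = 200$
$s = 48$ ($s = 900 - 852 = 48$)
$V = 276$ ($V = \left(200 + 117\right) - 41 = 317 - 41 = 276$)
$\sqrt{s + V} = \sqrt{48 + 276} = \sqrt{324} = 18$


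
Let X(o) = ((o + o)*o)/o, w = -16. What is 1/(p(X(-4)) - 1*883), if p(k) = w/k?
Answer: -1/881 ≈ -0.0011351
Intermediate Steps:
X(o) = 2*o (X(o) = ((2*o)*o)/o = (2*o²)/o = 2*o)
p(k) = -16/k
1/(p(X(-4)) - 1*883) = 1/(-16/(2*(-4)) - 1*883) = 1/(-16/(-8) - 883) = 1/(-16*(-⅛) - 883) = 1/(2 - 883) = 1/(-881) = -1/881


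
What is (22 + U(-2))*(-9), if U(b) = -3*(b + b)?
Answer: -306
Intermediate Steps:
U(b) = -6*b
(22 + U(-2))*(-9) = (22 - 6*(-2))*(-9) = (22 + 12)*(-9) = 34*(-9) = -306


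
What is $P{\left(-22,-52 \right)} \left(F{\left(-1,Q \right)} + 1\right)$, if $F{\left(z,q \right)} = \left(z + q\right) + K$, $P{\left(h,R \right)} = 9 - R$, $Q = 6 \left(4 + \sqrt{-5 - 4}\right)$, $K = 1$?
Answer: $1525 + 1098 i \approx 1525.0 + 1098.0 i$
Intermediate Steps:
$Q = 24 + 18 i$ ($Q = 6 \left(4 + \sqrt{-9}\right) = 6 \left(4 + 3 i\right) = 24 + 18 i \approx 24.0 + 18.0 i$)
$F{\left(z,q \right)} = 1 + q + z$ ($F{\left(z,q \right)} = \left(z + q\right) + 1 = \left(q + z\right) + 1 = 1 + q + z$)
$P{\left(-22,-52 \right)} \left(F{\left(-1,Q \right)} + 1\right) = \left(9 - -52\right) \left(\left(1 + \left(24 + 18 i\right) - 1\right) + 1\right) = \left(9 + 52\right) \left(\left(24 + 18 i\right) + 1\right) = 61 \left(25 + 18 i\right) = 1525 + 1098 i$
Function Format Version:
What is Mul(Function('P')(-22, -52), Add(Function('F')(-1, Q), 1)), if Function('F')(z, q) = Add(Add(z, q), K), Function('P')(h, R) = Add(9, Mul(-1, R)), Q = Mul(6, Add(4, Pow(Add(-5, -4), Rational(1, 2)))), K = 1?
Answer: Add(1525, Mul(1098, I)) ≈ Add(1525.0, Mul(1098.0, I))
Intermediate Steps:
Q = Add(24, Mul(18, I)) (Q = Mul(6, Add(4, Pow(-9, Rational(1, 2)))) = Mul(6, Add(4, Mul(3, I))) = Add(24, Mul(18, I)) ≈ Add(24.000, Mul(18.000, I)))
Function('F')(z, q) = Add(1, q, z) (Function('F')(z, q) = Add(Add(z, q), 1) = Add(Add(q, z), 1) = Add(1, q, z))
Mul(Function('P')(-22, -52), Add(Function('F')(-1, Q), 1)) = Mul(Add(9, Mul(-1, -52)), Add(Add(1, Add(24, Mul(18, I)), -1), 1)) = Mul(Add(9, 52), Add(Add(24, Mul(18, I)), 1)) = Mul(61, Add(25, Mul(18, I))) = Add(1525, Mul(1098, I))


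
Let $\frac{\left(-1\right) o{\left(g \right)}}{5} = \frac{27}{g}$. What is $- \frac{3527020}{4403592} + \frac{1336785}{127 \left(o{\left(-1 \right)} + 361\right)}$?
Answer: $\frac{708060210985}{34673883408} \approx 20.421$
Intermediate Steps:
$o{\left(g \right)} = - \frac{135}{g}$ ($o{\left(g \right)} = - 5 \frac{27}{g} = - \frac{135}{g}$)
$- \frac{3527020}{4403592} + \frac{1336785}{127 \left(o{\left(-1 \right)} + 361\right)} = - \frac{3527020}{4403592} + \frac{1336785}{127 \left(- \frac{135}{-1} + 361\right)} = \left(-3527020\right) \frac{1}{4403592} + \frac{1336785}{127 \left(\left(-135\right) \left(-1\right) + 361\right)} = - \frac{881755}{1100898} + \frac{1336785}{127 \left(135 + 361\right)} = - \frac{881755}{1100898} + \frac{1336785}{127 \cdot 496} = - \frac{881755}{1100898} + \frac{1336785}{62992} = \frac{708060210985}{34673883408}$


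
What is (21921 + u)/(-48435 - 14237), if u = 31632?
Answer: -53553/62672 ≈ -0.85450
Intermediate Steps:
(21921 + u)/(-48435 - 14237) = (21921 + 31632)/(-48435 - 14237) = 53553/(-62672) = 53553*(-1/62672) = -53553/62672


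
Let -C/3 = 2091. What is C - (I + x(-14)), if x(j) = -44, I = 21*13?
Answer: -6502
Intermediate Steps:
I = 273
C = -6273 (C = -3*2091 = -6273)
C - (I + x(-14)) = -6273 - (273 - 44) = -6273 - 1*229 = -6273 - 229 = -6502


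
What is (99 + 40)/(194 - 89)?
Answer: 139/105 ≈ 1.3238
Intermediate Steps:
(99 + 40)/(194 - 89) = 139/105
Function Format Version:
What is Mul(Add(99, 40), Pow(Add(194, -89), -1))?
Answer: Rational(139, 105) ≈ 1.3238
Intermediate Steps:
Mul(Add(99, 40), Pow(Add(194, -89), -1)) = Mul(139, Pow(105, -1)) = Mul(139, Rational(1, 105)) = Rational(139, 105)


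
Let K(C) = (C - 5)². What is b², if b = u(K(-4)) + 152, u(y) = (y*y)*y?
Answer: 282591117649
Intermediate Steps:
K(C) = (-5 + C)²
u(y) = y³ (u(y) = y²*y = y³)
b = 531593 (b = ((-5 - 4)²)³ + 152 = ((-9)²)³ + 152 = 81³ + 152 = 531441 + 152 = 531593)
b² = 531593² = 282591117649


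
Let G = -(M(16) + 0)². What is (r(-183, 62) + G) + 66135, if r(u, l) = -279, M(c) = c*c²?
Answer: -16711360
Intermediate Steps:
M(c) = c³
G = -16777216 (G = -(16³ + 0)² = -(4096 + 0)² = -1*4096² = -1*16777216 = -16777216)
(r(-183, 62) + G) + 66135 = (-279 - 16777216) + 66135 = -16777495 + 66135 = -16711360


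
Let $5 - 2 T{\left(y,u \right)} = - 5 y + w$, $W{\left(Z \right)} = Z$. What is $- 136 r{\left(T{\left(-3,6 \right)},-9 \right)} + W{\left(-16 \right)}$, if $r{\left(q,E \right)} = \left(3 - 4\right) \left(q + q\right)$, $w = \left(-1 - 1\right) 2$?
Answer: $-832$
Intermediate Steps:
$w = -4$ ($w = \left(-2\right) 2 = -4$)
$T{\left(y,u \right)} = \frac{9}{2} + \frac{5 y}{2}$ ($T{\left(y,u \right)} = \frac{5}{2} - \frac{- 5 y - 4}{2} = \frac{5}{2} - \frac{-4 - 5 y}{2} = \frac{5}{2} + \left(2 + \frac{5 y}{2}\right) = \frac{9}{2} + \frac{5 y}{2}$)
$r{\left(q,E \right)} = - 2 q$ ($r{\left(q,E \right)} = \left(3 - 4\right) 2 q = - 2 q$)
$- 136 r{\left(T{\left(-3,6 \right)},-9 \right)} + W{\left(-16 \right)} = - 136 \left(- 2 \left(\frac{9}{2} + \frac{5}{2} \left(-3\right)\right)\right) - 16 = - 136 \left(- 2 \left(\frac{9}{2} - \frac{15}{2}\right)\right) - 16 = - 136 \left(\left(-2\right) \left(-3\right)\right) - 16 = \left(-136\right) 6 - 16 = -816 - 16 = -832$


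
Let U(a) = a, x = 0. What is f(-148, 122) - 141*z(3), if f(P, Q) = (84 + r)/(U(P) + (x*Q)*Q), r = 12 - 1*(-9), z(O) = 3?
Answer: -62709/148 ≈ -423.71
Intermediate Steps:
r = 21 (r = 12 + 9 = 21)
f(P, Q) = 105/P (f(P, Q) = (84 + 21)/(P + (0*Q)*Q) = 105/(P + 0*Q) = 105/(P + 0) = 105/P)
f(-148, 122) - 141*z(3) = 105/(-148) - 141*3 = 105*(-1/148) - 1*423 = -105/148 - 423 = -62709/148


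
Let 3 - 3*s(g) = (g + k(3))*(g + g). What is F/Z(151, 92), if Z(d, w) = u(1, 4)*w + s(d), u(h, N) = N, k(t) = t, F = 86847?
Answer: -260541/45401 ≈ -5.7387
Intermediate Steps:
s(g) = 1 - 2*g*(3 + g)/3 (s(g) = 1 - (g + 3)*(g + g)/3 = 1 - (3 + g)*2*g/3 = 1 - 2*g*(3 + g)/3)
Z(d, w) = 1 - 2*d + 4*w - 2*d²/3 (Z(d, w) = 4*w + (1 - 2*d - 2*d²/3) = 1 - 2*d + 4*w - 2*d²/3)
F/Z(151, 92) = 86847/(1 - 2*151 + 4*92 - ⅔*151²) = 86847/(1 - 302 + 368 - ⅔*22801) = 86847/(1 - 302 + 368 - 45602/3) = 86847/(-45401/3) = 86847*(-3/45401) = -260541/45401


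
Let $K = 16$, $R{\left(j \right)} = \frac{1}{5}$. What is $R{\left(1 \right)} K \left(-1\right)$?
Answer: $- \frac{16}{5} \approx -3.2$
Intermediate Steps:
$R{\left(j \right)} = \frac{1}{5}$
$R{\left(1 \right)} K \left(-1\right) = \frac{1}{5} \cdot 16 \left(-1\right) = \frac{16}{5} \left(-1\right) = - \frac{16}{5}$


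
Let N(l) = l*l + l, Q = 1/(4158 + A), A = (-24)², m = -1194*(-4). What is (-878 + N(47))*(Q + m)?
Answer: 15578004065/2367 ≈ 6.5813e+6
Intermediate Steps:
m = 4776
A = 576
Q = 1/4734 (Q = 1/(4158 + 576) = 1/4734 ≈ 0.00021124)
N(l) = l + l² (N(l) = l² + l = l + l²)
(-878 + N(47))*(Q + m) = (-878 + 47*(1 + 47))*(1/4734 + 4776) = (-878 + 47*48)*(22609585/4734) = (-878 + 2256)*(22609585/4734) = 1378*(22609585/4734) = 15578004065/2367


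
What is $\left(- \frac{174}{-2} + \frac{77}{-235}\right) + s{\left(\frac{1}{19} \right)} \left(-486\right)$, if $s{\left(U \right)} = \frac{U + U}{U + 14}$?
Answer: $\frac{1736612}{20915} \approx 83.032$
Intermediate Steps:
$s{\left(U \right)} = \frac{2 U}{14 + U}$
$\left(- \frac{174}{-2} + \frac{77}{-235}\right) + s{\left(\frac{1}{19} \right)} \left(-486\right) = \left(- \frac{174}{-2} + \frac{77}{-235}\right) + \frac{2}{19 \left(14 + \frac{1}{19}\right)} \left(-486\right) = \left(\left(-174\right) \left(- \frac{1}{2}\right) + 77 \left(- \frac{1}{235}\right)\right) + 2 \cdot \frac{1}{19} \frac{1}{14 + \frac{1}{19}} \left(-486\right) = \left(87 - \frac{77}{235}\right) + 2 \cdot \frac{1}{19} \frac{1}{\frac{267}{19}} \left(-486\right) = \frac{20368}{235} + 2 \cdot \frac{1}{19} \cdot \frac{19}{267} \left(-486\right) = \frac{20368}{235} + \frac{2}{267} \left(-486\right) = \frac{20368}{235} - \frac{324}{89} = \frac{1736612}{20915}$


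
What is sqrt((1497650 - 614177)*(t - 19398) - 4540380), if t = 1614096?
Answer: sqrt(1408868085774) ≈ 1.1870e+6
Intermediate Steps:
sqrt((1497650 - 614177)*(t - 19398) - 4540380) = sqrt((1497650 - 614177)*(1614096 - 19398) - 4540380) = sqrt(883473*1594698 - 4540380) = sqrt(1408872626154 - 4540380) = sqrt(1408868085774)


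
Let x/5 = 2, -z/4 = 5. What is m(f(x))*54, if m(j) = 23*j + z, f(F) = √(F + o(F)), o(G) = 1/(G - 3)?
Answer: -1080 + 1242*√497/7 ≈ 2875.5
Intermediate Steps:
z = -20 (z = -4*5 = -20)
o(G) = 1/(-3 + G)
x = 10 (x = 5*2 = 10)
f(F) = √(F + 1/(-3 + F))
m(j) = -20 + 23*j (m(j) = 23*j - 20 = -20 + 23*j)
m(f(x))*54 = (-20 + 23*√((1 + 10*(-3 + 10))/(-3 + 10)))*54 = (-20 + 23*√((1 + 10*7)/7))*54 = (-20 + 23*√((1 + 70)/7))*54 = (-20 + 23*√((⅐)*71))*54 = (-20 + 23*√(71/7))*54 = (-20 + 23*(√497/7))*54 = (-20 + 23*√497/7)*54 = -1080 + 1242*√497/7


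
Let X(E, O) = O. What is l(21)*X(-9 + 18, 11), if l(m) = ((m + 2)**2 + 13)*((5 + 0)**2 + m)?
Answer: 274252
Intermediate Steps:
l(m) = (13 + (2 + m)**2)*(25 + m) (l(m) = ((2 + m)**2 + 13)*(5**2 + m) = (13 + (2 + m)**2)*(25 + m))
l(21)*X(-9 + 18, 11) = (425 + 21**3 + 29*21**2 + 117*21)*11 = (425 + 9261 + 29*441 + 2457)*11 = (425 + 9261 + 12789 + 2457)*11 = 24932*11 = 274252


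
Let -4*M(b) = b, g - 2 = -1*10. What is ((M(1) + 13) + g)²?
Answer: 361/16 ≈ 22.563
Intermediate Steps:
g = -8 (g = 2 - 1*10 = 2 - 10 = -8)
M(b) = -b/4
((M(1) + 13) + g)² = ((-¼*1 + 13) - 8)² = ((-¼ + 13) - 8)² = (51/4 - 8)² = (19/4)² = 361/16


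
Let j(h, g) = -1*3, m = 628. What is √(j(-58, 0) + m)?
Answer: 25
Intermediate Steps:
j(h, g) = -3
√(j(-58, 0) + m) = √(-3 + 628) = √625 = 25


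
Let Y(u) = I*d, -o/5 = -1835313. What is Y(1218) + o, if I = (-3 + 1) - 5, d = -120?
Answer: 9177405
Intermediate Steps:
o = 9176565 (o = -5*(-1835313) = 9176565)
I = -7 (I = -2 - 5 = -7)
Y(u) = 840 (Y(u) = -7*(-120) = 840)
Y(1218) + o = 840 + 9176565 = 9177405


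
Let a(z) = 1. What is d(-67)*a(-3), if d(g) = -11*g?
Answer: 737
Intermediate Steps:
d(-67)*a(-3) = -11*(-67)*1 = 737*1 = 737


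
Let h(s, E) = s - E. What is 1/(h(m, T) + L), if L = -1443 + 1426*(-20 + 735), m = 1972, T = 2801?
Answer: 1/1017318 ≈ 9.8298e-7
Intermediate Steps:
L = 1018147 (L = -1443 + 1426*715 = -1443 + 1019590 = 1018147)
1/(h(m, T) + L) = 1/((1972 - 1*2801) + 1018147) = 1/((1972 - 2801) + 1018147) = 1/(-829 + 1018147) = 1/1017318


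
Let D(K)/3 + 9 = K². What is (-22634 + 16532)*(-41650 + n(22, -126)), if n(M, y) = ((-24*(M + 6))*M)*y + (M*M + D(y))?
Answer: -11405974338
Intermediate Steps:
D(K) = -27 + 3*K²
n(M, y) = -27 + M² + 3*y² + M*y*(-144 - 24*M) (n(M, y) = ((-24*(M + 6))*M)*y + (M*M + (-27 + 3*y²)) = ((-24*(6 + M))*M)*y + (M² + (-27 + 3*y²)) = ((-144 - 24*M)*M)*y + (-27 + M² + 3*y²) = (M*(-144 - 24*M))*y + (-27 + M² + 3*y²) = M*y*(-144 - 24*M) + (-27 + M² + 3*y²) = -27 + M² + 3*y² + M*y*(-144 - 24*M))
(-22634 + 16532)*(-41650 + n(22, -126)) = (-22634 + 16532)*(-41650 + (-27 + 22² + 3*(-126)² - 144*22*(-126) - 24*(-126)*22²)) = -6102*(-41650 + (-27 + 484 + 3*15876 + 399168 - 24*(-126)*484)) = -6102*(-41650 + (-27 + 484 + 47628 + 399168 + 1463616)) = -6102*(-41650 + 1910869) = -6102*1869219 = -11405974338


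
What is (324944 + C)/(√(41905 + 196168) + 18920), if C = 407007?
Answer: 1258955720/32520757 - 66541*√238073/32520757 ≈ 37.714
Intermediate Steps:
(324944 + C)/(√(41905 + 196168) + 18920) = (324944 + 407007)/(√(41905 + 196168) + 18920) = 731951/(√238073 + 18920) = 731951/(18920 + √238073)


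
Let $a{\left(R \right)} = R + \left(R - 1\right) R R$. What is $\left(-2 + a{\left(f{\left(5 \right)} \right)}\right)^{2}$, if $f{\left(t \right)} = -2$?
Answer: $256$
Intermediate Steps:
$a{\left(R \right)} = R + R^{2} \left(-1 + R\right)$ ($a{\left(R \right)} = R + \left(-1 + R\right) R R = R + R \left(-1 + R\right) R = R + R^{2} \left(-1 + R\right)$)
$\left(-2 + a{\left(f{\left(5 \right)} \right)}\right)^{2} = \left(-2 - 2 \left(1 + \left(-2\right)^{2} - -2\right)\right)^{2} = \left(-2 - 2 \left(1 + 4 + 2\right)\right)^{2} = \left(-2 - 14\right)^{2} = \left(-16\right)^{2} = 256$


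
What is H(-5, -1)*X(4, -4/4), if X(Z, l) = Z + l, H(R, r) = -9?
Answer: -27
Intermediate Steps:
H(-5, -1)*X(4, -4/4) = -9*(4 - 4/4) = -9*(4 - 4*¼) = -9*(4 - 1) = -9*3 = -27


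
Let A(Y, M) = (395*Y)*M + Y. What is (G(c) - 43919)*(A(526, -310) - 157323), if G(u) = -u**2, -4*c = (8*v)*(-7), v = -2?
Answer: 2886271412391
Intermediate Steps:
c = -28 (c = -8*(-2)*(-7)/4 = -(-4)*(-7) = -1/4*112 = -28)
A(Y, M) = Y + 395*M*Y (A(Y, M) = 395*M*Y + Y = Y + 395*M*Y)
(G(c) - 43919)*(A(526, -310) - 157323) = (-1*(-28)**2 - 43919)*(526*(1 + 395*(-310)) - 157323) = (-1*784 - 43919)*(526*(1 - 122450) - 157323) = (-784 - 43919)*(526*(-122449) - 157323) = -44703*(-64408174 - 157323) = -44703*(-64565497) = 2886271412391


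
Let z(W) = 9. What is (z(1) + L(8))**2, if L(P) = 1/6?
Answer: 3025/36 ≈ 84.028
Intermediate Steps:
L(P) = 1/6
(z(1) + L(8))**2 = (9 + 1/6)**2 = (55/6)**2 = 3025/36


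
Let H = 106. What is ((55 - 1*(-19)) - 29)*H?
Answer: 4770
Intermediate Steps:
((55 - 1*(-19)) - 29)*H = ((55 - 1*(-19)) - 29)*106 = ((55 + 19) - 29)*106 = (74 - 29)*106 = 45*106 = 4770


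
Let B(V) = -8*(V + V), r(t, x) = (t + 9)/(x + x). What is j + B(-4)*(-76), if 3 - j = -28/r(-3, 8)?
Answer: -14359/3 ≈ -4786.3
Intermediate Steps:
r(t, x) = (9 + t)/(2*x) (r(t, x) = (9 + t)/((2*x)) = (9 + t)*(1/(2*x)) = (9 + t)/(2*x))
j = 233/3 (j = 3 - (-28)/((½)*(9 - 3)/8) = 3 - (-28)/((½)*(⅛)*6) = 3 - (-28)/3/8 = 3 - (-28)*8/3 = 3 - 1*(-224/3) = 3 + 224/3 = 233/3 ≈ 77.667)
B(V) = -16*V
j + B(-4)*(-76) = 233/3 - 16*(-4)*(-76) = 233/3 + 64*(-76) = 233/3 - 4864 = -14359/3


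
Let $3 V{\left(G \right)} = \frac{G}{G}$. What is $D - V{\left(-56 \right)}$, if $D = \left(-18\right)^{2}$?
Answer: $\frac{971}{3} \approx 323.67$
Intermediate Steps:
$V{\left(G \right)} = \frac{1}{3}$ ($V{\left(G \right)} = \frac{G \frac{1}{G}}{3} = \frac{1}{3} \cdot 1 = \frac{1}{3}$)
$D = 324$
$D - V{\left(-56 \right)} = 324 - \frac{1}{3} = \frac{971}{3}$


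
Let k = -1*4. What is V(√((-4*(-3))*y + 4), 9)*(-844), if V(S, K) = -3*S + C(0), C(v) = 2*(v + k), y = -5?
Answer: 6752 + 5064*I*√14 ≈ 6752.0 + 18948.0*I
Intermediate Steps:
k = -4
C(v) = -8 + 2*v (C(v) = 2*(v - 4) = 2*(-4 + v) = -8 + 2*v)
V(S, K) = -8 - 3*S (V(S, K) = -3*S + (-8 + 2*0) = -3*S + (-8 + 0) = -3*S - 8 = -8 - 3*S)
V(√((-4*(-3))*y + 4), 9)*(-844) = (-8 - 3*√(-4*(-3)*(-5) + 4))*(-844) = (-8 - 3*√(12*(-5) + 4))*(-844) = (-8 - 3*√(-60 + 4))*(-844) = (-8 - 6*I*√14)*(-844) = 6752 + 5064*I*√14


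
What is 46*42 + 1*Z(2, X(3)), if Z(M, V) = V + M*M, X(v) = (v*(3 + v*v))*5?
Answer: 2116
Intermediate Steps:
X(v) = 5*v*(3 + v²) (X(v) = (v*(3 + v²))*5 = 5*v*(3 + v²))
Z(M, V) = V + M²
46*42 + 1*Z(2, X(3)) = 46*42 + 1*(5*3*(3 + 3²) + 2²) = 1932 + 1*(5*3*(3 + 9) + 4) = 1932 + 1*(5*3*12 + 4) = 1932 + 1*(180 + 4) = 1932 + 1*184 = 1932 + 184 = 2116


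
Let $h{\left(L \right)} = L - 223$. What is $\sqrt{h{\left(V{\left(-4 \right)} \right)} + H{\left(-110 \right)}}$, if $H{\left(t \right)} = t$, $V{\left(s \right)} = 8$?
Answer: $5 i \sqrt{13} \approx 18.028 i$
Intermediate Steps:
$h{\left(L \right)} = -223 + L$
$\sqrt{h{\left(V{\left(-4 \right)} \right)} + H{\left(-110 \right)}} = \sqrt{\left(-223 + 8\right) - 110} = \sqrt{-215 - 110} = \sqrt{-325} = 5 i \sqrt{13}$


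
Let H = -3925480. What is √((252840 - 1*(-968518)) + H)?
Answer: 3*I*√300458 ≈ 1644.4*I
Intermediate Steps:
√((252840 - 1*(-968518)) + H) = √((252840 - 1*(-968518)) - 3925480) = √((252840 + 968518) - 3925480) = √(1221358 - 3925480) = √(-2704122) = 3*I*√300458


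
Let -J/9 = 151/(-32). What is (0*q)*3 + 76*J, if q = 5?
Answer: 25821/8 ≈ 3227.6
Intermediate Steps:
J = 1359/32 (J = -1359/(-32) = -1359*(-1)/32 = -9*(-151/32) = 1359/32 ≈ 42.469)
(0*q)*3 + 76*J = (0*5)*3 + 76*(1359/32) = 0*3 + 25821/8 = 0 + 25821/8 = 25821/8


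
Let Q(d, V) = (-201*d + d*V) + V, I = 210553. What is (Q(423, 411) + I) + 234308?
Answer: 534102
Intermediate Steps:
Q(d, V) = V - 201*d + V*d (Q(d, V) = (-201*d + V*d) + V = V - 201*d + V*d)
(Q(423, 411) + I) + 234308 = ((411 - 201*423 + 411*423) + 210553) + 234308 = ((411 - 85023 + 173853) + 210553) + 234308 = (89241 + 210553) + 234308 = 299794 + 234308 = 534102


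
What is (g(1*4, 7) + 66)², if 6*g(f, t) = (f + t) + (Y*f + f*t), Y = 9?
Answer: 24649/4 ≈ 6162.3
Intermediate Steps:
g(f, t) = t/6 + 5*f/3 + f*t/6 (g(f, t) = ((f + t) + (9*f + f*t))/6 = (t + 10*f + f*t)/6 = t/6 + 5*f/3 + f*t/6)
(g(1*4, 7) + 66)² = (((⅙)*7 + 5*(1*4)/3 + (⅙)*(1*4)*7) + 66)² = ((7/6 + (5/3)*4 + (⅙)*4*7) + 66)² = ((7/6 + 20/3 + 14/3) + 66)² = (25/2 + 66)² = (157/2)² = 24649/4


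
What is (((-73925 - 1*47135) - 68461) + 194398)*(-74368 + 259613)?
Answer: 903439865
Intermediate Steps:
(((-73925 - 1*47135) - 68461) + 194398)*(-74368 + 259613) = (((-73925 - 47135) - 68461) + 194398)*185245 = ((-121060 - 68461) + 194398)*185245 = (-189521 + 194398)*185245 = 4877*185245 = 903439865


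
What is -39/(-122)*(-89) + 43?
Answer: 1775/122 ≈ 14.549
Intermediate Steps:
-39/(-122)*(-89) + 43 = -39*(-1/122)*(-89) + 43 = (39/122)*(-89) + 43 = -3471/122 + 43 = 1775/122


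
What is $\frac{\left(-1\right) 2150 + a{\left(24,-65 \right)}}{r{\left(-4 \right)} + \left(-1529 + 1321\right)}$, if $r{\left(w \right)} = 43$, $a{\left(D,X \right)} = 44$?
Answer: $\frac{702}{55} \approx 12.764$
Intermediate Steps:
$\frac{\left(-1\right) 2150 + a{\left(24,-65 \right)}}{r{\left(-4 \right)} + \left(-1529 + 1321\right)} = \frac{\left(-1\right) 2150 + 44}{43 + \left(-1529 + 1321\right)} = \frac{-2150 + 44}{43 - 208} = - \frac{2106}{-165} = \left(-2106\right) \left(- \frac{1}{165}\right) = \frac{702}{55}$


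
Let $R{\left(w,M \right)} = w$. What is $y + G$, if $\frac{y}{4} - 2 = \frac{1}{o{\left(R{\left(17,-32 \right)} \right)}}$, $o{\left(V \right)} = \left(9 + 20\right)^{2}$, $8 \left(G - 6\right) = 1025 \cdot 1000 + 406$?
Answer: $\frac{431230335}{3364} \approx 1.2819 \cdot 10^{5}$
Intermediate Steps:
$G = \frac{512727}{4}$ ($G = 6 + \frac{1025 \cdot 1000 + 406}{8} = 6 + \frac{1025000 + 406}{8} = 6 + \frac{1}{8} \cdot 1025406 = 6 + \frac{512703}{4} = \frac{512727}{4} \approx 1.2818 \cdot 10^{5}$)
$o{\left(V \right)} = 841$ ($o{\left(V \right)} = 29^{2} = 841$)
$y = \frac{6732}{841}$ ($y = 8 + \frac{4}{841} = \frac{6732}{841} \approx 8.0048$)
$y + G = \frac{6732}{841} + \frac{512727}{4} = \frac{431230335}{3364}$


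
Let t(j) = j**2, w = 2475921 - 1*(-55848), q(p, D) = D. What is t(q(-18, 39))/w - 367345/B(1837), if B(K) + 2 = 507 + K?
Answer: -310009707041/1976467666 ≈ -156.85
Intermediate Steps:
w = 2531769 (w = 2475921 + 55848 = 2531769)
B(K) = 505 + K (B(K) = -2 + (507 + K) = 505 + K)
t(q(-18, 39))/w - 367345/B(1837) = 39**2/2531769 - 367345/(505 + 1837) = 1521*(1/2531769) - 367345/2342 = 507/843923 - 367345*1/2342 = 507/843923 - 367345/2342 = -310009707041/1976467666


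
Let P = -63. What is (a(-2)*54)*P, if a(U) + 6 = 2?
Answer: 13608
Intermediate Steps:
a(U) = -4 (a(U) = -6 + 2 = -4)
(a(-2)*54)*P = -4*54*(-63) = -216*(-63) = 13608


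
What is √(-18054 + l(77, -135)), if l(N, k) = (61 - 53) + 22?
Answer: 2*I*√4506 ≈ 134.25*I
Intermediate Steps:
l(N, k) = 30 (l(N, k) = 8 + 22 = 30)
√(-18054 + l(77, -135)) = √(-18054 + 30) = √(-18024) = 2*I*√4506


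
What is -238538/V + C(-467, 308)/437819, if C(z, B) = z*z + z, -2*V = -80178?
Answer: -95712220264/17551725891 ≈ -5.4531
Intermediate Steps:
V = 40089 (V = -½*(-80178) = 40089)
C(z, B) = z + z² (C(z, B) = z² + z = z + z²)
-238538/V + C(-467, 308)/437819 = -238538/40089 - 467*(1 - 467)/437819 = -238538*1/40089 - 467*(-466)*(1/437819) = -238538/40089 + 217622*(1/437819) = -238538/40089 + 217622/437819 = -95712220264/17551725891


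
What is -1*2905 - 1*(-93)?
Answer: -2812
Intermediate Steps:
-1*2905 - 1*(-93) = -2905 + 93 = -2812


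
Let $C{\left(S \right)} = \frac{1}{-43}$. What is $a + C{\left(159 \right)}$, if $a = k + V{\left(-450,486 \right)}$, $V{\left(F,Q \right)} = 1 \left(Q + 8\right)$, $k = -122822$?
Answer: $- \frac{5260105}{43} \approx -1.2233 \cdot 10^{5}$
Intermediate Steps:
$V{\left(F,Q \right)} = 8 + Q$ ($V{\left(F,Q \right)} = 1 \left(8 + Q\right) = 8 + Q$)
$C{\left(S \right)} = - \frac{1}{43}$
$a = -122328$ ($a = -122822 + \left(8 + 486\right) = -122822 + 494 = -122328$)
$a + C{\left(159 \right)} = -122328 - \frac{1}{43} = - \frac{5260105}{43}$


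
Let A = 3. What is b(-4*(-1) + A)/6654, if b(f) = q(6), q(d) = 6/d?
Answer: 1/6654 ≈ 0.00015029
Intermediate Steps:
b(f) = 1 (b(f) = 6/6 = 6*(1/6) = 1)
b(-4*(-1) + A)/6654 = 1/6654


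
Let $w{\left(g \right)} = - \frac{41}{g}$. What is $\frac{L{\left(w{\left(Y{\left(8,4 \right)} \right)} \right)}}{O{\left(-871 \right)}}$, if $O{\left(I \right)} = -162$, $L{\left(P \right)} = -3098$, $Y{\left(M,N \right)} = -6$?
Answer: $\frac{1549}{81} \approx 19.123$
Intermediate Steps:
$\frac{L{\left(w{\left(Y{\left(8,4 \right)} \right)} \right)}}{O{\left(-871 \right)}} = - \frac{3098}{-162} = \left(-3098\right) \left(- \frac{1}{162}\right) = \frac{1549}{81}$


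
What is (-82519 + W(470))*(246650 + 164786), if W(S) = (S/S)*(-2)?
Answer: -33952110156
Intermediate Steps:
W(S) = -2 (W(S) = 1*(-2) = -2)
(-82519 + W(470))*(246650 + 164786) = (-82519 - 2)*(246650 + 164786) = -82521*411436 = -33952110156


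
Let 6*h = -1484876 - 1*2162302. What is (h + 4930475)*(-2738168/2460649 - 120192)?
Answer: -1278425738192290912/2460649 ≈ -5.1955e+11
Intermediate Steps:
h = -607863 (h = (-1484876 - 1*2162302)/6 = (-1484876 - 2162302)/6 = (⅙)*(-3647178) = -607863)
(h + 4930475)*(-2738168/2460649 - 120192) = (-607863 + 4930475)*(-2738168/2460649 - 120192) = 4322612*(-2738168*1/2460649 - 120192) = 4322612*(-2738168/2460649 - 120192) = 4322612*(-295753062776/2460649) = -1278425738192290912/2460649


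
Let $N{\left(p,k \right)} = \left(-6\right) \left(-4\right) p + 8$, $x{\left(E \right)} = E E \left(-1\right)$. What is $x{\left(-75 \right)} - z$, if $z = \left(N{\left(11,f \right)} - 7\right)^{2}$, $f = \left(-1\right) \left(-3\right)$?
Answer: $-75850$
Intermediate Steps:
$x{\left(E \right)} = - E^{2}$ ($x{\left(E \right)} = E^{2} \left(-1\right) = - E^{2}$)
$f = 3$
$N{\left(p,k \right)} = 8 + 24 p$ ($N{\left(p,k \right)} = 24 p + 8 = 8 + 24 p$)
$z = 70225$ ($z = \left(\left(8 + 24 \cdot 11\right) - 7\right)^{2} = \left(\left(8 + 264\right) - 7\right)^{2} = \left(272 - 7\right)^{2} = 265^{2} = 70225$)
$x{\left(-75 \right)} - z = - \left(-75\right)^{2} - 70225 = \left(-1\right) 5625 - 70225 = -5625 - 70225 = -75850$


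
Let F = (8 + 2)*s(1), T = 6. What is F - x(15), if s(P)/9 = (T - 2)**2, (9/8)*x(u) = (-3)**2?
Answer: 1432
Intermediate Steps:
x(u) = 8 (x(u) = (8/9)*(-3)**2 = (8/9)*9 = 8)
s(P) = 144 (s(P) = 9*(6 - 2)**2 = 9*4**2 = 9*16 = 144)
F = 1440 (F = (8 + 2)*144 = 10*144 = 1440)
F - x(15) = 1440 - 1*8 = 1440 - 8 = 1432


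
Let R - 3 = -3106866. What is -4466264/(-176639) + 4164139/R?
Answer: 13140521021011/548793173457 ≈ 23.944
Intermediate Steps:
R = -3106863 (R = 3 - 3106866 = -3106863)
-4466264/(-176639) + 4164139/R = -4466264/(-176639) + 4164139/(-3106863) = -4466264*(-1/176639) + 4164139*(-1/3106863) = 4466264/176639 - 4164139/3106863 = 13140521021011/548793173457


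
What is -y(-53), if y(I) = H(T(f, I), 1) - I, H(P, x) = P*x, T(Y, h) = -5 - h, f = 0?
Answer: -101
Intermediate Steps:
y(I) = -5 - 2*I (y(I) = (-5 - I)*1 - I = (-5 - I) - I = -5 - 2*I)
-y(-53) = -(-5 - 2*(-53)) = -(-5 + 106) = -1*101 = -101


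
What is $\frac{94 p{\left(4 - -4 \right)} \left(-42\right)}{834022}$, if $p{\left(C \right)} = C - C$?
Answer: $0$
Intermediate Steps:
$p{\left(C \right)} = 0$
$\frac{94 p{\left(4 - -4 \right)} \left(-42\right)}{834022} = \frac{94 \cdot 0 \left(-42\right)}{834022} = 0 \left(-42\right) \frac{1}{834022} = 0 \cdot \frac{1}{834022} = 0$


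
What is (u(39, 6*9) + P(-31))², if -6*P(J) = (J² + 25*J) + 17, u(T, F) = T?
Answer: 961/36 ≈ 26.694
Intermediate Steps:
P(J) = -17/6 - 25*J/6 - J²/6 (P(J) = -((J² + 25*J) + 17)/6 = -(17 + J² + 25*J)/6 = -17/6 - 25*J/6 - J²/6)
(u(39, 6*9) + P(-31))² = (39 + (-17/6 - 25/6*(-31) - ⅙*(-31)²))² = (39 + (-17/6 + 775/6 - ⅙*961))² = (39 + (-17/6 + 775/6 - 961/6))² = (39 - 203/6)² = (31/6)² = 961/36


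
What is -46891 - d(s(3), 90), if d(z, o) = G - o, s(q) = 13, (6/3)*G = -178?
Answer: -46712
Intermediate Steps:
G = -89 (G = (1/2)*(-178) = -89)
d(z, o) = -89 - o
-46891 - d(s(3), 90) = -46891 - (-89 - 1*90) = -46891 - (-89 - 90) = -46891 - 1*(-179) = -46891 + 179 = -46712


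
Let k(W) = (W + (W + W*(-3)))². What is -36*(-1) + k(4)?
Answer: 52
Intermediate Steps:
k(W) = W² (k(W) = (W + (W - 3*W))² = (W - 2*W)² = (-W)² = W²)
-36*(-1) + k(4) = -36*(-1) + 4² = 36 + 16 = 52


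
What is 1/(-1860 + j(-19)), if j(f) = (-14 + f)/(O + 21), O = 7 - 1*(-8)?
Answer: -12/22331 ≈ -0.00053737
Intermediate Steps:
O = 15 (O = 7 + 8 = 15)
j(f) = -7/18 + f/36 (j(f) = (-14 + f)/(15 + 21) = (-14 + f)/36 = (-14 + f)*(1/36) = -7/18 + f/36)
1/(-1860 + j(-19)) = 1/(-1860 + (-7/18 + (1/36)*(-19))) = 1/(-1860 + (-7/18 - 19/36)) = 1/(-1860 - 11/12) = 1/(-22331/12) = -12/22331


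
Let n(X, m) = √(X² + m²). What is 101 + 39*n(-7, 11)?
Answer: 101 + 39*√170 ≈ 609.50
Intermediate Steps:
101 + 39*n(-7, 11) = 101 + 39*√((-7)² + 11²) = 101 + 39*√(49 + 121) = 101 + 39*√170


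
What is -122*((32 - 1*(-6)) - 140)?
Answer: 12444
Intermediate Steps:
-122*((32 - 1*(-6)) - 140) = -122*((32 + 6) - 140) = -122*(38 - 140) = -122*(-102) = 12444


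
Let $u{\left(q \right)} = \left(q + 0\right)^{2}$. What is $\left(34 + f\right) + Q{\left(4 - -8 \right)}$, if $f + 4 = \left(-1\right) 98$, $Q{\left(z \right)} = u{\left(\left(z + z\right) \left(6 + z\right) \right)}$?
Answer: $186556$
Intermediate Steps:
$u{\left(q \right)} = q^{2}$
$Q{\left(z \right)} = 4 z^{2} \left(6 + z\right)^{2}$ ($Q{\left(z \right)} = \left(\left(z + z\right) \left(6 + z\right)\right)^{2} = \left(2 z \left(6 + z\right)\right)^{2} = 4 z^{2} \left(6 + z\right)^{2}$)
$f = -102$ ($f = -4 - 98 = -102$)
$\left(34 + f\right) + Q{\left(4 - -8 \right)} = \left(34 - 102\right) + 4 \left(4 - -8\right)^{2} \left(6 + \left(4 - -8\right)\right)^{2} = -68 + 4 \left(4 + 8\right)^{2} \left(6 + \left(4 + 8\right)\right)^{2} = -68 + 4 \cdot 12^{2} \left(6 + 12\right)^{2} = -68 + 4 \cdot 144 \cdot 18^{2} = -68 + 4 \cdot 144 \cdot 324 = -68 + 186624 = 186556$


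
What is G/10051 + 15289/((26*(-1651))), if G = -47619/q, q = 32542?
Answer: -1250691184933/3510055178123 ≈ -0.35632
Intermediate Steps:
G = -47619/32542 ≈ -1.4633
G/10051 + 15289/((26*(-1651))) = -47619/32542/10051 + 15289/((26*(-1651))) = -47619/32542*1/10051 + 15289/(-42926) = -47619/327079642 + 15289*(-1/42926) = -47619/327079642 - 15289/42926 = -1250691184933/3510055178123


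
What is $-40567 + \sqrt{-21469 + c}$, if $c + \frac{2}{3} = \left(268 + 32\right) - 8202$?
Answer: $-40567 + \frac{i \sqrt{264345}}{3} \approx -40567.0 + 171.38 i$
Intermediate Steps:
$c = - \frac{23708}{3}$ ($c = - \frac{2}{3} + \left(\left(268 + 32\right) - 8202\right) = - \frac{2}{3} + \left(300 - 8202\right) = - \frac{2}{3} - 7902 = - \frac{23708}{3} \approx -7902.7$)
$-40567 + \sqrt{-21469 + c} = -40567 + \sqrt{-21469 - \frac{23708}{3}} = -40567 + \sqrt{- \frac{88115}{3}} = -40567 + \frac{i \sqrt{264345}}{3}$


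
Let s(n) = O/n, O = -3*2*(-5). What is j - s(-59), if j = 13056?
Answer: 770334/59 ≈ 13057.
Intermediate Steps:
O = 30 (O = -6*(-5) = 30)
s(n) = 30/n
j - s(-59) = 13056 - 30/(-59) = 13056 - 30*(-1)/59 = 13056 - 1*(-30/59) = 13056 + 30/59 = 770334/59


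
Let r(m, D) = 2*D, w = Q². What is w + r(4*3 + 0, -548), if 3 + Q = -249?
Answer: 62408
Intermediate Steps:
Q = -252 (Q = -3 - 249 = -252)
w = 63504 (w = (-252)² = 63504)
w + r(4*3 + 0, -548) = 63504 + 2*(-548) = 63504 - 1096 = 62408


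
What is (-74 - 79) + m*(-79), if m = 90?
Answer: -7263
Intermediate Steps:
(-74 - 79) + m*(-79) = (-74 - 79) + 90*(-79) = -153 - 7110 = -7263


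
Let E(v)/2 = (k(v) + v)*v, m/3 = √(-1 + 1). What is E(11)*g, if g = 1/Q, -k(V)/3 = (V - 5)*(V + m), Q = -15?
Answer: 4114/15 ≈ 274.27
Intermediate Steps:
m = 0 (m = 3*√(-1 + 1) = 3*√0 = 3*0 = 0)
k(V) = -3*V*(-5 + V) (k(V) = -3*(V - 5)*(V + 0) = -3*(-5 + V)*V = -3*V*(-5 + V))
g = -1/15 (g = 1/(-15) = -1/15 ≈ -0.066667)
E(v) = 2*v*(v + 3*v*(5 - v)) (E(v) = 2*((3*v*(5 - v) + v)*v) = 2*((v + 3*v*(5 - v))*v) = 2*(v*(v + 3*v*(5 - v))) = 2*v*(v + 3*v*(5 - v)))
E(11)*g = (11²*(32 - 6*11))*(-1/15) = (121*(32 - 66))*(-1/15) = (121*(-34))*(-1/15) = -4114*(-1/15) = 4114/15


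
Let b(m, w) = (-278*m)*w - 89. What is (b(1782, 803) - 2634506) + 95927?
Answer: -400341656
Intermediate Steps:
b(m, w) = -89 - 278*m*w (b(m, w) = -278*m*w - 89 = -89 - 278*m*w)
(b(1782, 803) - 2634506) + 95927 = ((-89 - 278*1782*803) - 2634506) + 95927 = ((-89 - 397802988) - 2634506) + 95927 = (-397803077 - 2634506) + 95927 = -400437583 + 95927 = -400341656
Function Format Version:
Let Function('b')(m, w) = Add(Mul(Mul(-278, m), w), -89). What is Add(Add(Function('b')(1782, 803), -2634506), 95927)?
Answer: -400341656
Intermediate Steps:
Function('b')(m, w) = Add(-89, Mul(-278, m, w)) (Function('b')(m, w) = Add(Mul(-278, m, w), -89) = Add(-89, Mul(-278, m, w)))
Add(Add(Function('b')(1782, 803), -2634506), 95927) = Add(Add(Add(-89, Mul(-278, 1782, 803)), -2634506), 95927) = Add(Add(Add(-89, -397802988), -2634506), 95927) = Add(Add(-397803077, -2634506), 95927) = Add(-400437583, 95927) = -400341656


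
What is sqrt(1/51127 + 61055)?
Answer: sqrt(159595946277222)/51127 ≈ 247.09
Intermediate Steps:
sqrt(1/51127 + 61055) = sqrt(3121558986/51127) = sqrt(159595946277222)/51127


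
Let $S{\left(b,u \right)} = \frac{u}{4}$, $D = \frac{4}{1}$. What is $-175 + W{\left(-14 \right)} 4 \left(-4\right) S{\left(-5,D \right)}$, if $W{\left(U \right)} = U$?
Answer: $49$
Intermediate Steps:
$D = 4$ ($D = 4 \cdot 1 = 4$)
$S{\left(b,u \right)} = \frac{u}{4}$ ($S{\left(b,u \right)} = u \frac{1}{4} = \frac{u}{4}$)
$-175 + W{\left(-14 \right)} 4 \left(-4\right) S{\left(-5,D \right)} = -175 - 14 \cdot 4 \left(-4\right) \frac{1}{4} \cdot 4 = -175 - 14 \left(\left(-16\right) 1\right) = -175 - -224 = -175 + 224 = 49$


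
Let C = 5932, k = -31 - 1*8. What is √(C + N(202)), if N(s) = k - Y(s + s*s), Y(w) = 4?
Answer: √5889 ≈ 76.740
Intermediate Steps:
k = -39 (k = -31 - 8 = -39)
N(s) = -43 (N(s) = -39 - 1*4 = -39 - 4 = -43)
√(C + N(202)) = √(5932 - 43) = √5889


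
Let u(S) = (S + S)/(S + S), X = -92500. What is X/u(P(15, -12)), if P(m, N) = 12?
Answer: -92500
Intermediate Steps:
u(S) = 1 (u(S) = (2*S)/((2*S)) = (2*S)*(1/(2*S)) = 1)
X/u(P(15, -12)) = -92500/1 = -92500*1 = -92500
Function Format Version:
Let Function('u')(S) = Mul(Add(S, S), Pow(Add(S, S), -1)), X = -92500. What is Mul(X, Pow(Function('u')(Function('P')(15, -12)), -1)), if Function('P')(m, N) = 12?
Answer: -92500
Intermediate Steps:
Function('u')(S) = 1 (Function('u')(S) = Mul(Mul(2, S), Pow(Mul(2, S), -1)) = Mul(Mul(2, S), Mul(Rational(1, 2), Pow(S, -1))) = 1)
Mul(X, Pow(Function('u')(Function('P')(15, -12)), -1)) = Mul(-92500, Pow(1, -1)) = Mul(-92500, 1) = -92500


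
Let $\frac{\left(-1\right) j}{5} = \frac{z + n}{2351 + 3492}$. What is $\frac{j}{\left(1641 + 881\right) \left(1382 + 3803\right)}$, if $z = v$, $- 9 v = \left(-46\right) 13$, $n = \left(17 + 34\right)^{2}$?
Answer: $- \frac{24007}{137531517318} \approx -1.7456 \cdot 10^{-7}$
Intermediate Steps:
$n = 2601$ ($n = 51^{2} = 2601$)
$v = \frac{598}{9}$ ($v = - \frac{\left(-46\right) 13}{9} = \left(- \frac{1}{9}\right) \left(-598\right) = \frac{598}{9} \approx 66.444$)
$z = \frac{598}{9} \approx 66.444$
$j = - \frac{120035}{52587}$ ($j = - 5 \frac{\frac{598}{9} + 2601}{2351 + 3492} = - 5 \frac{24007}{9 \cdot 5843} = - 5 \cdot \frac{24007}{9} \cdot \frac{1}{5843} = \left(-5\right) \frac{24007}{52587} = - \frac{120035}{52587} \approx -2.2826$)
$\frac{j}{\left(1641 + 881\right) \left(1382 + 3803\right)} = - \frac{120035}{52587 \left(1641 + 881\right) \left(1382 + 3803\right)} = - \frac{120035}{52587 \cdot 2522 \cdot 5185} = - \frac{120035}{52587 \cdot 13076570} = \left(- \frac{120035}{52587}\right) \frac{1}{13076570} = - \frac{24007}{137531517318}$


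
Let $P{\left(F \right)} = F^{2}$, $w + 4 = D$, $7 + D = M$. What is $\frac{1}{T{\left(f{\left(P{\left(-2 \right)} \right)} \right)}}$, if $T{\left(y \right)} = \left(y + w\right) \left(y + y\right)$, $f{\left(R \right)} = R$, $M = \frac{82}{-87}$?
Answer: $- \frac{87}{5528} \approx -0.015738$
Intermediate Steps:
$M = - \frac{82}{87}$ ($M = 82 \left(- \frac{1}{87}\right) = - \frac{82}{87} \approx -0.94253$)
$D = - \frac{691}{87}$ ($D = -7 - \frac{82}{87} = - \frac{691}{87} \approx -7.9425$)
$w = - \frac{1039}{87}$ ($w = -4 - \frac{691}{87} = - \frac{1039}{87} \approx -11.943$)
$T{\left(y \right)} = 2 y \left(- \frac{1039}{87} + y\right)$ ($T{\left(y \right)} = \left(y - \frac{1039}{87}\right) \left(y + y\right) = \left(- \frac{1039}{87} + y\right) 2 y = 2 y \left(- \frac{1039}{87} + y\right)$)
$\frac{1}{T{\left(f{\left(P{\left(-2 \right)} \right)} \right)}} = \frac{1}{\frac{2}{87} \left(-2\right)^{2} \left(-1039 + 87 \left(-2\right)^{2}\right)} = \frac{1}{\frac{2}{87} \cdot 4 \left(-1039 + 87 \cdot 4\right)} = \frac{1}{\frac{2}{87} \cdot 4 \left(-1039 + 348\right)} = \frac{1}{\frac{2}{87} \cdot 4 \left(-691\right)} = \frac{1}{- \frac{5528}{87}} = - \frac{87}{5528}$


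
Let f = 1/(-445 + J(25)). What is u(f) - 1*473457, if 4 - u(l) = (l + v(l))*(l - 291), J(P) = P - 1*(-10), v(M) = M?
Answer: -39793843961/84050 ≈ -4.7345e+5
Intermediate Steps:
J(P) = 10 + P (J(P) = P + 10 = 10 + P)
f = -1/410 (f = 1/(-445 + (10 + 25)) = 1/(-445 + 35) = 1/(-410) = -1/410 ≈ -0.0024390)
u(l) = 4 - 2*l*(-291 + l) (u(l) = 4 - (l + l)*(l - 291) = 4 - 2*l*(-291 + l))
u(f) - 1*473457 = (4 - 2*(-1/410)² + 582*(-1/410)) - 1*473457 = (4 - 2*1/168100 - 291/205) - 473457 = (4 - 1/84050 - 291/205) - 473457 = 216889/84050 - 473457 = -39793843961/84050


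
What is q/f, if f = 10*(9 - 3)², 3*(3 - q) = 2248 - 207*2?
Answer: -365/216 ≈ -1.6898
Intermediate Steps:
q = -1825/3 (q = 3 - (2248 - 207*2)/3 = 3 - (2248 - 1*414)/3 = 3 - (2248 - 414)/3 = 3 - ⅓*1834 = 3 - 1834/3 = -1825/3 ≈ -608.33)
f = 360 (f = 10*6² = 10*36 = 360)
q/f = -1825/3/360 = -1825/3*1/360 = -365/216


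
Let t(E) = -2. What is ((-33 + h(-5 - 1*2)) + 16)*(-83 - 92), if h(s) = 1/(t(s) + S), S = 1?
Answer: 3150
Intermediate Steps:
h(s) = -1 (h(s) = 1/(-2 + 1) = 1/(-1) = -1)
((-33 + h(-5 - 1*2)) + 16)*(-83 - 92) = ((-33 - 1) + 16)*(-83 - 92) = (-34 + 16)*(-175) = -18*(-175) = 3150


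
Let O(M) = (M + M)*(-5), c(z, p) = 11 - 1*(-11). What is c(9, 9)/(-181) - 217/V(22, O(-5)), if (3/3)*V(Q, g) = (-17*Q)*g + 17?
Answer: -53107/483089 ≈ -0.10993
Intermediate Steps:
c(z, p) = 22 (c(z, p) = 11 + 11 = 22)
O(M) = -10*M (O(M) = (2*M)*(-5) = -10*M)
V(Q, g) = 17 - 17*Q*g (V(Q, g) = (-17*Q)*g + 17 = -17*Q*g + 17 = 17 - 17*Q*g)
c(9, 9)/(-181) - 217/V(22, O(-5)) = 22/(-181) - 217/(17 - 17*22*(-10*(-5))) = 22*(-1/181) - 217/(17 - 17*22*50) = -22/181 - 217/(17 - 18700) = -22/181 - 217/(-18683) = -22/181 - 217*(-1/18683) = -22/181 + 31/2669 = -53107/483089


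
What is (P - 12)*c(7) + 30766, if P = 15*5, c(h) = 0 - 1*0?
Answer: 30766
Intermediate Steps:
c(h) = 0 (c(h) = 0 + 0 = 0)
P = 75
(P - 12)*c(7) + 30766 = (75 - 12)*0 + 30766 = 63*0 + 30766 = 0 + 30766 = 30766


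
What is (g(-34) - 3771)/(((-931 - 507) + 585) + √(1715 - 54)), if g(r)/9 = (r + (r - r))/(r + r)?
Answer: 6425649/1451896 + 7533*√1661/1451896 ≈ 4.6371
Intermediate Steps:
g(r) = 9/2 (g(r) = 9*((r + (r - r))/(r + r)) = 9*((r + 0)/((2*r))) = 9*(r*(1/(2*r))) = 9*(½) = 9/2)
(g(-34) - 3771)/(((-931 - 507) + 585) + √(1715 - 54)) = (9/2 - 3771)/(((-931 - 507) + 585) + √(1715 - 54)) = -7533/(2*((-1438 + 585) + √1661)) = -7533/(2*(-853 + √1661))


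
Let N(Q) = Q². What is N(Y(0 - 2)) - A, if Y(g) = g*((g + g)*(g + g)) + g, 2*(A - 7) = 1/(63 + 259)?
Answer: 739955/644 ≈ 1149.0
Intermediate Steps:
A = 4509/644 (A = 7 + 1/(2*(63 + 259)) = 7 + (½)/322 = 7 + (½)*(1/322) = 7 + 1/644 = 4509/644 ≈ 7.0016)
Y(g) = g + 4*g³ (Y(g) = g*((2*g)*(2*g)) + g = g*(4*g²) + g = 4*g³ + g = g + 4*g³)
N(Y(0 - 2)) - A = ((0 - 2) + 4*(0 - 2)³)² - 1*4509/644 = (-2 + 4*(-2)³)² - 4509/644 = (-2 + 4*(-8))² - 4509/644 = (-2 - 32)² - 4509/644 = (-34)² - 4509/644 = 1156 - 4509/644 = 739955/644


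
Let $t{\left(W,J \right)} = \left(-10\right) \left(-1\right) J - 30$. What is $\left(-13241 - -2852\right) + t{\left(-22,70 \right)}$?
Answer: $-9719$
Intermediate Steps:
$t{\left(W,J \right)} = -30 + 10 J$ ($t{\left(W,J \right)} = 10 J - 30 = -30 + 10 J$)
$\left(-13241 - -2852\right) + t{\left(-22,70 \right)} = \left(-13241 - -2852\right) + \left(-30 + 10 \cdot 70\right) = \left(-13241 + 2852\right) + \left(-30 + 700\right) = -10389 + 670 = -9719$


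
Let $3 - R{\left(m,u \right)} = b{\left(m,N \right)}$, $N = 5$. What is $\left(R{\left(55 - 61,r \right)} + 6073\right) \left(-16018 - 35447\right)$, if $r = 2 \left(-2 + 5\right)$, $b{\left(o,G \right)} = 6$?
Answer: $-312392550$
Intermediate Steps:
$r = 6$ ($r = 2 \cdot 3 = 6$)
$R{\left(m,u \right)} = -3$ ($R{\left(m,u \right)} = 3 - 6 = -3$)
$\left(R{\left(55 - 61,r \right)} + 6073\right) \left(-16018 - 35447\right) = \left(-3 + 6073\right) \left(-16018 - 35447\right) = 6070 \left(-51465\right) = -312392550$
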